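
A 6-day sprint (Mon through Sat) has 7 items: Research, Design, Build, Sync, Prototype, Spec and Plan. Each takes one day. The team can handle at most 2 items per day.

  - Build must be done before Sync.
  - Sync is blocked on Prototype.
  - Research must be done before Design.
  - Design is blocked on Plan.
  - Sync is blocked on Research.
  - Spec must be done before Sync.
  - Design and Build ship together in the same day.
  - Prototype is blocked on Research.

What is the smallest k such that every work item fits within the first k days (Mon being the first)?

The precedence chain requires at least 3 distinct days.
With at most 2 per day and 7 work items, at least 4 days are needed.
4 works (last occupied day: Thu): for example Plan=Mon; Sync=Thu; Spec=Wed; Build=Tue; Prototype=Wed; Research=Mon; Design=Tue.

4 days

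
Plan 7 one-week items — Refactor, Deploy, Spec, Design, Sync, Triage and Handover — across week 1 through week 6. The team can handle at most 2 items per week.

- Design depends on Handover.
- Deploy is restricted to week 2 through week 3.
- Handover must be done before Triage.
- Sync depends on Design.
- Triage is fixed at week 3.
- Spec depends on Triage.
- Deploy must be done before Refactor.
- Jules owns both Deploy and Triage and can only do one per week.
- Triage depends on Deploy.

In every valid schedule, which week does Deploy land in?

Deploy's window is week 2–week 3.
Triage is fixed at week 3, and Deploy can't share a week with Triage.
So Deploy must be week 2.

week 2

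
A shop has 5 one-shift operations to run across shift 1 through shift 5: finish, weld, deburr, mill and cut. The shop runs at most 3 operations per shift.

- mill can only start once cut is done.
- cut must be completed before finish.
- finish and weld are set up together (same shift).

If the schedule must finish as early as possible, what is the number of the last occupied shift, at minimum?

The precedence chain requires at least 2 distinct shifts.
With at most 3 per shift and 5 operations, at least 2 shifts are needed.
2 works (last occupied shift: shift 2): for example mill -> shift 2, cut -> shift 1, finish -> shift 2, weld -> shift 2, deburr -> shift 1.

2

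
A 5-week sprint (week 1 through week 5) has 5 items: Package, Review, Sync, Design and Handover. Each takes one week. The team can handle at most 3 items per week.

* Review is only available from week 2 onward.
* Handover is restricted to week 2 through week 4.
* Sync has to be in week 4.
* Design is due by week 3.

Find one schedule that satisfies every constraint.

Design -> week 1, Handover -> week 2, Review -> week 2, Package -> week 1, Sync -> week 4

Checking: Design=week 1 in [week 1,week 3]; Handover=week 2 in [week 2,week 4]; Review=week 2 in [week 2,week 5]; Sync=week 4 in [week 4,week 4]; max 2 per week (cap 3).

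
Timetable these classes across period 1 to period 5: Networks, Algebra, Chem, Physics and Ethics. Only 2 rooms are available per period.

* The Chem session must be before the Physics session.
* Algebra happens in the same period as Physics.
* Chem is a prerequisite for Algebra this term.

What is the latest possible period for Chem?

Downstream work caps Chem at period 4.
Chem at period 4 is achievable: Ethics -> period 1; Networks -> period 1; Algebra -> period 5; Chem -> period 4; Physics -> period 5.

period 4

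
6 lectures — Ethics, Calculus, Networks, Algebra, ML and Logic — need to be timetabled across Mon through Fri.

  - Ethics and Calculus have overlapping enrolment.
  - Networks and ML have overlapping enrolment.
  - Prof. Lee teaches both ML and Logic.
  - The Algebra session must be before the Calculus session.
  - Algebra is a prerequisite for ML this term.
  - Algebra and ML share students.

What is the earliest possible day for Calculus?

Precedence pushes Calculus to at least Tue.
Calculus at Tue is achievable: Ethics -> Mon, Networks -> Mon, Algebra -> Mon, Calculus -> Tue, ML -> Tue, Logic -> Mon.

Tue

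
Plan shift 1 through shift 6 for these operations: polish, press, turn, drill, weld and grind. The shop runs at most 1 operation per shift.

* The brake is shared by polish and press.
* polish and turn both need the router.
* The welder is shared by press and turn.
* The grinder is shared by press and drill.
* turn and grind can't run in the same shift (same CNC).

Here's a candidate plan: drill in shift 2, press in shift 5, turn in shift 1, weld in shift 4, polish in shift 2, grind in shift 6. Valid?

turn and grind can't run in the same shift (same CNC) — holds.
The shop runs at most 1 operation per shift — violated.
The grinder is shared by press and drill — holds.
The welder is shared by press and turn — holds.
polish and turn both need the router — holds.
The brake is shared by polish and press — holds.

No — it violates: The shop runs at most 1 operation per shift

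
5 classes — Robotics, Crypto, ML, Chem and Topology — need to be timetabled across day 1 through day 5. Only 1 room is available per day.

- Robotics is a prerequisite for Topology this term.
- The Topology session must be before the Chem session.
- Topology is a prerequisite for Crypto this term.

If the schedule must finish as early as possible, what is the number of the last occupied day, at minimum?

The precedence chain requires at least 3 distinct days.
With at most 1 per day and 5 classes, at least 5 days are needed.
5 works (last occupied day: day 5): for example Topology in day 2, ML in day 5, Crypto in day 3, Robotics in day 1, Chem in day 4.

5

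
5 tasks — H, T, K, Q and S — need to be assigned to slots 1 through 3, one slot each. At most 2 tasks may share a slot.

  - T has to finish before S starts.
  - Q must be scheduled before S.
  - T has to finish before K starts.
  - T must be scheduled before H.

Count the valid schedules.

8

Splitting on H: it can be 2 (4), 3 (4). Listing each branch's schedules as (T, K, Q, S):
H=2: (1,2,1,3) (1,3,1,2) (1,3,1,3) (1,3,2,3) — 4.
H=3: (1,2,1,2) (1,2,1,3) (1,2,2,3) (1,3,1,2) — 4.
Summing: 4 + 4 = 8.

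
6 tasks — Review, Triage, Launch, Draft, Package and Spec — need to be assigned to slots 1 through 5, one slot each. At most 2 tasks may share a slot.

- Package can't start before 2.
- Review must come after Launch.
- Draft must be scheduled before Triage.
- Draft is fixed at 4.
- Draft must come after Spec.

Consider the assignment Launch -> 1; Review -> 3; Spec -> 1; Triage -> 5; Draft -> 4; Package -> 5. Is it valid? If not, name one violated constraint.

Yes

Draft must be scheduled before Triage — holds.
Package can't start before 2 — holds.
Draft must come after Spec — holds.
Draft is fixed at 4 — holds.
At most 2 tasks may share a slot — holds.
Review must come after Launch — holds.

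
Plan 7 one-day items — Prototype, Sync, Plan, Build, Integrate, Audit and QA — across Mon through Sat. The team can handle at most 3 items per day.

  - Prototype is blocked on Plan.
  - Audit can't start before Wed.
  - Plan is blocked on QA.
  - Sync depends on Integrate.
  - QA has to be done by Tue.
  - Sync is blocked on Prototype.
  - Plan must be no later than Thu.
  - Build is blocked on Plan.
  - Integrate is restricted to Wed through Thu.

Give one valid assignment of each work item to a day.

Integrate -> Wed; Sync -> Thu; QA -> Mon; Plan -> Tue; Audit -> Wed; Build -> Thu; Prototype -> Wed

Checking: Plan(Tue) before Build(Thu); Prototype(Wed) before Sync(Thu); QA(Mon) before Plan(Tue); Plan(Tue) before Prototype(Wed); Integrate(Wed) before Sync(Thu); QA=Mon in [Mon,Tue]; Audit=Wed in [Wed,Sat]; Plan=Tue in [Mon,Thu]; Integrate=Wed in [Wed,Thu]; max 3 per day (cap 3).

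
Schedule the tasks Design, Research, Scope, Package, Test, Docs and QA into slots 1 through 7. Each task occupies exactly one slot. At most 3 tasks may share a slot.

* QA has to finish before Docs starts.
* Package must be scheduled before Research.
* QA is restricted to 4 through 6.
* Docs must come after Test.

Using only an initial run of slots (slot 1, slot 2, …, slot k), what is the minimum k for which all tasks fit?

The precedence chain requires at least 2 distinct slots.
With at most 3 per slot and 7 tasks, at least 3 slots are needed.
Propagating the time windows through the other constraints, Docs can't land before 5, so the schedule must run through at least slot 5.
5 works (last occupied slot: 5): for example Package in 1; Test in 1; Design in 1; QA in 4; Research in 2; Scope in 2; Docs in 5.

5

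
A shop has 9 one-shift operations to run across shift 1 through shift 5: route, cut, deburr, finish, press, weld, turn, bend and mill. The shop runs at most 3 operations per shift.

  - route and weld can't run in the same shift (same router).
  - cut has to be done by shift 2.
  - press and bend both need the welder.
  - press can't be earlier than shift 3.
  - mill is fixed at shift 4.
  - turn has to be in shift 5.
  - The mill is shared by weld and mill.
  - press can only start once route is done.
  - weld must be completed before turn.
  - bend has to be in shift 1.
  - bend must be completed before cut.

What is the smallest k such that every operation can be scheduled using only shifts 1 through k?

5 shifts

The precedence chain requires at least 2 distinct shifts.
With at most 3 per shift and 9 operations, at least 3 shifts are needed.
turn can't be placed before shift 5, so the schedule must run through at least shift 5.
5 works (last occupied shift: shift 5): for example route=shift 1, finish=shift 2, mill=shift 4, deburr=shift 1, weld=shift 2, bend=shift 1, press=shift 3, turn=shift 5, cut=shift 2.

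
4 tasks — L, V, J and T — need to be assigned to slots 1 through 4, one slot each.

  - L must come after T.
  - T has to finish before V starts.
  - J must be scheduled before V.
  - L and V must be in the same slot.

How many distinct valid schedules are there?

14

Splitting on L: it can be 2 (1), 3 (4), 4 (9). Listing each branch's schedules as (V, J, T):
L=2: (2,1,1) — 1.
L=3: (3,1,1) (3,1,2) (3,2,1) (3,2,2) — 4.
L=4: (4,1,1) (4,1,2) (4,1,3) (4,2,1) (4,2,2) (4,2,3) (4,3,1) (4,3,2) (4,3,3) — 9.
Summing: 1 + 4 + 9 = 14.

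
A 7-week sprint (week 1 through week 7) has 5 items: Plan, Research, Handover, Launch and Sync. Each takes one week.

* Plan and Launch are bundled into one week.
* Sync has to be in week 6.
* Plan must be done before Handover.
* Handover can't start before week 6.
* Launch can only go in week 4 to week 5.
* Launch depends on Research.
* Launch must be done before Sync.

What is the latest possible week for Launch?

week 5

Launch is available from week 4; Launch's own window allows nothing later than week 5.
Launch at week 5 is achievable: Launch -> week 5; Handover -> week 6; Plan -> week 5; Sync -> week 6; Research -> week 1.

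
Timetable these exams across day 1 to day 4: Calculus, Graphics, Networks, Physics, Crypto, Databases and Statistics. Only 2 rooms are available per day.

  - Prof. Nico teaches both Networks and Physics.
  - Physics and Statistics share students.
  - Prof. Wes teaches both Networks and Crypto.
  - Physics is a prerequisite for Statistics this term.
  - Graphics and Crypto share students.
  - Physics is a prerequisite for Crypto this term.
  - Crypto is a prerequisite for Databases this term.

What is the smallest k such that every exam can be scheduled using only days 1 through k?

The precedence chain requires at least 3 distinct days.
With at most 2 per day and 7 exams, at least 4 days are needed.
4 works (last occupied day: day 4): for example Graphics=day 3, Networks=day 4, Databases=day 3, Physics=day 1, Calculus=day 1, Crypto=day 2, Statistics=day 2.

4 days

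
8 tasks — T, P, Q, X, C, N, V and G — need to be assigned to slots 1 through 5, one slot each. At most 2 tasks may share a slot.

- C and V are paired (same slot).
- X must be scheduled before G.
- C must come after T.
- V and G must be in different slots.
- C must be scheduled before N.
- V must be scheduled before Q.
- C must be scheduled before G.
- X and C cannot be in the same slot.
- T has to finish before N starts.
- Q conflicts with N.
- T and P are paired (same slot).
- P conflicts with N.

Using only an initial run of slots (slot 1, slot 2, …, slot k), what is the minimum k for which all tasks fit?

The precedence chain requires at least 3 distinct slots.
With at most 2 per slot and 8 tasks, at least 4 slots are needed.
4 works (last occupied slot: 4): for example G in 4, P in 1, T in 1, X in 3, V in 2, Q in 4, C in 2, N in 3.

4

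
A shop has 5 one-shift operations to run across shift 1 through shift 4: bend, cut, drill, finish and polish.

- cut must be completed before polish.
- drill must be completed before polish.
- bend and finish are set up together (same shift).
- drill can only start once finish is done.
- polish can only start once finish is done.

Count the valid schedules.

11

Splitting on bend: it can be shift 1 (8), shift 2 (3). Listing each branch's schedules as (cut, drill, finish, polish) by shift number:
bend=shift 1: (1,2,1,3) (1,2,1,4) (1,3,1,4) (2,2,1,3) (2,2,1,4) (2,3,1,4) (3,2,1,4) (3,3,1,4) — 8.
bend=shift 2: (1,3,2,4) (2,3,2,4) (3,3,2,4) — 3.
Summing: 8 + 3 = 11.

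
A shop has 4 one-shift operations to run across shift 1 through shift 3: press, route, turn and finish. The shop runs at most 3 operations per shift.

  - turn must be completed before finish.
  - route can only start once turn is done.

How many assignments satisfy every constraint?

Splitting on press: it can be shift 1 (5), shift 2 (5), shift 3 (5). Listing each branch's schedules as (route, turn, finish) by shift number:
press=shift 1: (2,1,2) (2,1,3) (3,1,2) (3,1,3) (3,2,3) — 5.
press=shift 2: (2,1,2) (2,1,3) (3,1,2) (3,1,3) (3,2,3) — 5.
press=shift 3: (2,1,2) (2,1,3) (3,1,2) (3,1,3) (3,2,3) — 5.
Summing: 5 + 5 + 5 = 15.

15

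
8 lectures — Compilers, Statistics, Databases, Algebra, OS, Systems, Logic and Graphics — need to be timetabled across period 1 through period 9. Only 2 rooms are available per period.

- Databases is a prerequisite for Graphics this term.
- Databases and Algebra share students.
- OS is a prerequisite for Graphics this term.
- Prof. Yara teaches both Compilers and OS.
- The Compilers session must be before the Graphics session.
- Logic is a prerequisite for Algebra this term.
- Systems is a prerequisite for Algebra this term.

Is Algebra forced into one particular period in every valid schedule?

Algebra can be period 2 (e.g. OS=period 3, Logic=period 1, Systems=period 1, Compilers=period 2, Databases=period 3, Graphics=period 4, Statistics=period 4, Algebra=period 2) or period 3 (e.g. Algebra=period 3; Statistics=period 4; Databases=period 1; Graphics=period 4; OS=period 3; Compilers=period 1; Systems=period 2; Logic=period 2).

No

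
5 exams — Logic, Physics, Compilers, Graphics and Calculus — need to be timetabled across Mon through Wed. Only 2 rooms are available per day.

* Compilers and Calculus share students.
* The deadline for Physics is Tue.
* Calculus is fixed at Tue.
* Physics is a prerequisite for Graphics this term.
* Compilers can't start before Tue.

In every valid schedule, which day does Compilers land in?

Wed

Compilers's window is Tue–Wed.
Calculus is fixed at Tue, and Compilers can't share a day with Calculus.
So Compilers must be Wed.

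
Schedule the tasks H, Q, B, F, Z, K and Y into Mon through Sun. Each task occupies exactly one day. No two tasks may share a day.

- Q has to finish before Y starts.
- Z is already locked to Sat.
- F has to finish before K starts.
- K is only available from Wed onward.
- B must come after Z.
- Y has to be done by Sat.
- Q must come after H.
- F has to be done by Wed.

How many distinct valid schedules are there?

8

Splitting on H: it can be Mon (5), Tue (3). Listing each branch's schedules as (Q, B, F, Z, K, Y):
H=Mon: (Tue,Sun,Wed,Sat,Thu,Fri) (Tue,Sun,Wed,Sat,Fri,Thu) (Wed,Sun,Tue,Sat,Thu,Fri) (Wed,Sun,Tue,Sat,Fri,Thu) (Thu,Sun,Tue,Sat,Wed,Fri) — 5.
H=Tue: (Wed,Sun,Mon,Sat,Thu,Fri) (Wed,Sun,Mon,Sat,Fri,Thu) (Thu,Sun,Mon,Sat,Wed,Fri) — 3.
Summing: 5 + 3 = 8.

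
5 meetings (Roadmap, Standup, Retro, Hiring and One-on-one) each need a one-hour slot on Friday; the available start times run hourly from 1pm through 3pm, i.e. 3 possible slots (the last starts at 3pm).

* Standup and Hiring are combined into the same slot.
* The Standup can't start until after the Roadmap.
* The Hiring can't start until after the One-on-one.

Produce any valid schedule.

Hiring in 2pm; One-on-one in 1pm; Standup in 2pm; Retro in 1pm; Roadmap in 1pm

Checking: One-on-one(1pm) before Hiring(2pm); Roadmap(1pm) before Standup(2pm); Standup = Hiring = 2pm.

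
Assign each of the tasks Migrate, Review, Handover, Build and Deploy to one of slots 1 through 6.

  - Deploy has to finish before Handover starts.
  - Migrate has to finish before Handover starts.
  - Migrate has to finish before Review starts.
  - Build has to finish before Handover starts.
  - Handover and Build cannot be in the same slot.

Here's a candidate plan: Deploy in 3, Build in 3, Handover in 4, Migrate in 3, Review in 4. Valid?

Yes

Handover and Build cannot be in the same slot — holds.
Build has to finish before Handover starts — holds.
Deploy has to finish before Handover starts — holds.
Migrate has to finish before Review starts — holds.
Migrate has to finish before Handover starts — holds.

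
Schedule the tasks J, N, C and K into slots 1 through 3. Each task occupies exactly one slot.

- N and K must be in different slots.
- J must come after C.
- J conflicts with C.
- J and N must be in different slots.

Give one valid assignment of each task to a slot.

N=1; J=2; K=2; C=1

Checking: C(1) before J(2); J(2) != C(1); J(2) != N(1); N(1) != K(2).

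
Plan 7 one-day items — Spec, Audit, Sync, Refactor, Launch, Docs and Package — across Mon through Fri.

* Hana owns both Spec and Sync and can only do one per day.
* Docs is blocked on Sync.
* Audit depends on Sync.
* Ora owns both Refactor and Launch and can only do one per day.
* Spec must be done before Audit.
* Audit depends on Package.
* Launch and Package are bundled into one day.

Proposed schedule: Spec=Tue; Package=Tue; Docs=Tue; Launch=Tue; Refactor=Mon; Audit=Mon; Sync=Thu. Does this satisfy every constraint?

Invalid. Audit depends on Sync.

Launch and Package are bundled into one day — holds.
Audit depends on Sync — violated.
Spec must be done before Audit — violated.
Docs is blocked on Sync — violated.
Audit depends on Package — violated.
Hana owns both Spec and Sync and can only do one per day — holds.
Ora owns both Refactor and Launch and can only do one per day — holds.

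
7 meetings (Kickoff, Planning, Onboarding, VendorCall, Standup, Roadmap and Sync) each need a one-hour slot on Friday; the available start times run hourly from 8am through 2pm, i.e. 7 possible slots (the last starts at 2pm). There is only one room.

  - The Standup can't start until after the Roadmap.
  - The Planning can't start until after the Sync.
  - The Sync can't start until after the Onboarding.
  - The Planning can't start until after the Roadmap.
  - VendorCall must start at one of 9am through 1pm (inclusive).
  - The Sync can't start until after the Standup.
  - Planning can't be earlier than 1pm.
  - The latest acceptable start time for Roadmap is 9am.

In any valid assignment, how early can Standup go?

9am

Precedence pushes Standup to at least 9am; downstream work caps Standup at 12pm.
Standup at 9am is achievable: Planning in 1pm; Standup in 9am; Onboarding in 11am; Roadmap in 8am; VendorCall in 10am; Kickoff in 2pm; Sync in 12pm.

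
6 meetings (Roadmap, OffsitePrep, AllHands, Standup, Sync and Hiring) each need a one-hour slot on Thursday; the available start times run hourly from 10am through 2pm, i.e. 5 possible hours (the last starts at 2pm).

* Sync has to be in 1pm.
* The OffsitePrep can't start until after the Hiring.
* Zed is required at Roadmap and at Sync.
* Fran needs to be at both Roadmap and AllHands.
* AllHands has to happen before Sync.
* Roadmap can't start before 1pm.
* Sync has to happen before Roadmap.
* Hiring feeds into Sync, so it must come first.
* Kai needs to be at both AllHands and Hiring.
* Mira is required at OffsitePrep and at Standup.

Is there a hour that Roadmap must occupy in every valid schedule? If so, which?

2pm

Roadmap's window is 1pm–2pm.
Sync is fixed at 1pm, and Roadmap can't share a hour with Sync.
So Roadmap must be 2pm.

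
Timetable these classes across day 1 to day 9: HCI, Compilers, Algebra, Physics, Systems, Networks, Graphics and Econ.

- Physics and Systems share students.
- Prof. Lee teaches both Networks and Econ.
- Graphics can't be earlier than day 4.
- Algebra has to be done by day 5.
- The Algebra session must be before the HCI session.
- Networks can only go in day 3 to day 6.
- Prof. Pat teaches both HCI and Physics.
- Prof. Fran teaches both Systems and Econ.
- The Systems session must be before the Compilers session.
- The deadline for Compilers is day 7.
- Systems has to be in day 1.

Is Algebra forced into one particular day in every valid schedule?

No

Algebra can be day 1 (e.g. Algebra in day 1; Graphics in day 4; Physics in day 3; Networks in day 3; Compilers in day 2; Econ in day 2; Systems in day 1; HCI in day 2) or day 2 (e.g. Graphics=day 4, Networks=day 3, Compilers=day 2, Physics=day 2, Algebra=day 2, Econ=day 2, HCI=day 3, Systems=day 1).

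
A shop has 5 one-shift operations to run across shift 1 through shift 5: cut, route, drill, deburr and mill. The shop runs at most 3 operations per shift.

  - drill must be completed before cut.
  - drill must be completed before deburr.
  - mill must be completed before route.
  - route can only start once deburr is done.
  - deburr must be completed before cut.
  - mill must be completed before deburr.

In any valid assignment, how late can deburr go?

Precedence pushes deburr to at least shift 2; downstream work caps deburr at shift 4.
deburr at shift 4 is achievable: mill=shift 1; deburr=shift 4; cut=shift 5; route=shift 5; drill=shift 1.

shift 4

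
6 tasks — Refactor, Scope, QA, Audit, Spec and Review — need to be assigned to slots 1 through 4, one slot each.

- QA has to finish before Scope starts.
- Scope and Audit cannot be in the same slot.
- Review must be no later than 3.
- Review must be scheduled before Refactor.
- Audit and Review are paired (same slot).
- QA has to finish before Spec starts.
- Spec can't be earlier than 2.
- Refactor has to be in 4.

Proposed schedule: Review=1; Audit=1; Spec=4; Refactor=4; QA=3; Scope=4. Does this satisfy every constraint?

Review must be scheduled before Refactor — holds.
Audit and Review are paired (same slot) — holds.
Scope and Audit cannot be in the same slot — holds.
QA has to finish before Scope starts — holds.
Refactor has to be in 4 — holds.
Review must be no later than 3 — holds.
Spec can't be earlier than 2 — holds.
QA has to finish before Spec starts — holds.

Valid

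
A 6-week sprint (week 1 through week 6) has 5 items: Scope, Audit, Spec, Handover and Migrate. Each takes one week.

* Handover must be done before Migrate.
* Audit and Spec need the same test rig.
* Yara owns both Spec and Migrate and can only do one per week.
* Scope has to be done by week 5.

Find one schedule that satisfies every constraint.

Spec in week 3, Audit in week 1, Migrate in week 2, Scope in week 1, Handover in week 1

Checking: Handover(week 1) before Migrate(week 2); Spec(week 3) != Migrate(week 2); Audit(week 1) != Spec(week 3); Scope=week 1 in [week 1,week 5].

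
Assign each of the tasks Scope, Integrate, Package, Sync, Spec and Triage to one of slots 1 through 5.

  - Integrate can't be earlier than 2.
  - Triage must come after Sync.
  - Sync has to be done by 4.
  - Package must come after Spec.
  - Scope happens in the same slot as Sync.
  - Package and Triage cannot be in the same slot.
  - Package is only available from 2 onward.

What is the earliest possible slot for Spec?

1

Downstream work caps Spec at 4.
Spec at 1 is achievable: Spec -> 1; Integrate -> 2; Package -> 2; Sync -> 1; Scope -> 1; Triage -> 3.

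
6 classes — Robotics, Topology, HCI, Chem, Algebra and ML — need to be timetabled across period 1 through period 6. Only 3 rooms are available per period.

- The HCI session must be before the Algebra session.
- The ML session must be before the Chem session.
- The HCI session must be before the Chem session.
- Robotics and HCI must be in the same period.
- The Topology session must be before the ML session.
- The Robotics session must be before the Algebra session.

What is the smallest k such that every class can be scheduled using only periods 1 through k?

3 periods

The precedence chain requires at least 3 distinct periods.
With at most 3 per period and 6 classes, at least 2 periods are needed.
3 works (last occupied period: period 3): for example ML -> period 2; Chem -> period 3; Topology -> period 1; HCI -> period 1; Robotics -> period 1; Algebra -> period 2.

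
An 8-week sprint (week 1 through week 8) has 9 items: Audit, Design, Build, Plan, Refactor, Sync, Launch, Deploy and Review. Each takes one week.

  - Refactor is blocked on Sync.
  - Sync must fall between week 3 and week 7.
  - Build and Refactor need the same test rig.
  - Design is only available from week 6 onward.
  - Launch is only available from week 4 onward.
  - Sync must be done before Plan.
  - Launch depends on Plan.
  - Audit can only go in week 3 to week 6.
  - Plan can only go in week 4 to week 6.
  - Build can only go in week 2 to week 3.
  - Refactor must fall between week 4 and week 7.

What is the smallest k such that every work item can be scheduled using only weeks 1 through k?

6 weeks

The precedence chain requires at least 3 distinct weeks.
Design can't be placed before week 6, so the schedule must run through at least week 6.
6 works (last occupied week: week 6): for example Build=week 2, Deploy=week 1, Design=week 6, Launch=week 5, Audit=week 3, Review=week 1, Plan=week 4, Sync=week 3, Refactor=week 4.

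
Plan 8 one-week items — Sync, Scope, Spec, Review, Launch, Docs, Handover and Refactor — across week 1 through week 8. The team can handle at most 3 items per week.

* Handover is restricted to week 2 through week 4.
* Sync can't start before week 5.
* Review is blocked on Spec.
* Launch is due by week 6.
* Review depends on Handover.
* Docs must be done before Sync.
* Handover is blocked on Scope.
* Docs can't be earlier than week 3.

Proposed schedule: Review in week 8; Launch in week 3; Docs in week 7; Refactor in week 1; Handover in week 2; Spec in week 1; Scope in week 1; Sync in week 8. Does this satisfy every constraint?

Handover is restricted to week 2 through week 4 — holds.
Sync can't start before week 5 — holds.
Review is blocked on Spec — holds.
Launch is due by week 6 — holds.
Docs must be done before Sync — holds.
The team can handle at most 3 items per week — holds.
Handover is blocked on Scope — holds.
Review depends on Handover — holds.
Docs can't be earlier than week 3 — holds.

Yes, all constraints hold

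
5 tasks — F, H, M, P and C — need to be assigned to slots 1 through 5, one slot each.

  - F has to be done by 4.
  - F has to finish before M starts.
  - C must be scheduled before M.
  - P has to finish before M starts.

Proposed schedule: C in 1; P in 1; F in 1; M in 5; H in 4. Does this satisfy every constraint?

C must be scheduled before M — holds.
F has to be done by 4 — holds.
P has to finish before M starts — holds.
F has to finish before M starts — holds.

Valid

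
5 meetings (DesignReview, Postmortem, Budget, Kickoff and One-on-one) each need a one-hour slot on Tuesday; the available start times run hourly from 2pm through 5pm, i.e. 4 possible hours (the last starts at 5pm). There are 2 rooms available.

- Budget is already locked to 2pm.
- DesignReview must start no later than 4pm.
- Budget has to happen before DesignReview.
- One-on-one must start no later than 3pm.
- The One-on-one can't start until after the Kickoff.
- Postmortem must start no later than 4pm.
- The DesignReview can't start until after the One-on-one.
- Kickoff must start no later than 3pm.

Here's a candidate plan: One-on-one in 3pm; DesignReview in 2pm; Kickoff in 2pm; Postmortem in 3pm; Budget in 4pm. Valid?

DesignReview must start no later than 4pm — holds.
There are 2 rooms available — holds.
Budget has to happen before DesignReview — violated.
Budget is already locked to 2pm — violated.
The DesignReview can't start until after the One-on-one — violated.
Postmortem must start no later than 4pm — holds.
The One-on-one can't start until after the Kickoff — holds.
Kickoff must start no later than 3pm — holds.
One-on-one must start no later than 3pm — holds.

No — it violates: Budget has to happen before DesignReview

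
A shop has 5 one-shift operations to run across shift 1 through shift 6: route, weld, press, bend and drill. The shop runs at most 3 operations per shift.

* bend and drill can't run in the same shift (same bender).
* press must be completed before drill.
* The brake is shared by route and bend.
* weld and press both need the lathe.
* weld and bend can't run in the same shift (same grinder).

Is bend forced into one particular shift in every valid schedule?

No

bend can be shift 1 (e.g. weld=shift 2; press=shift 1; drill=shift 2; route=shift 2; bend=shift 1) or shift 2 (e.g. bend -> shift 2; press -> shift 1; route -> shift 1; weld -> shift 3; drill -> shift 3).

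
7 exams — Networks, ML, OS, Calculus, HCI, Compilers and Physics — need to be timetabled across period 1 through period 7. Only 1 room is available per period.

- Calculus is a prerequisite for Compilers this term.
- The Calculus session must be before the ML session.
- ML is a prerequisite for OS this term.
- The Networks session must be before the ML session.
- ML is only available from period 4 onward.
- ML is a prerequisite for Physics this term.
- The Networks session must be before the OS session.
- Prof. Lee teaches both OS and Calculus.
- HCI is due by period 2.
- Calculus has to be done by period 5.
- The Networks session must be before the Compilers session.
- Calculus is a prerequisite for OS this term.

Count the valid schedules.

Splitting on Networks: it can be period 1 (8), period 2 (8), period 3 (16). Listing each branch's schedules as (ML, OS, Calculus, HCI, Compilers, Physics) by period number:
Networks=period 1: (4,5,3,2,6,7) (4,5,3,2,7,6) (4,6,3,2,5,7) (4,6,3,2,7,5) (4,7,3,2,5,6) (4,7,3,2,6,5) (5,6,3,2,4,7) (5,7,3,2,4,6) — 8.
Networks=period 2: (4,5,3,1,6,7) (4,5,3,1,7,6) (4,6,3,1,5,7) (4,6,3,1,7,5) (4,7,3,1,5,6) (4,7,3,1,6,5) (5,6,3,1,4,7) (5,7,3,1,4,6) — 8.
Networks=period 3: (4,5,1,2,6,7) (4,5,1,2,7,6) (4,5,2,1,6,7) (4,5,2,1,7,6) (4,6,1,2,5,7) (4,6,1,2,7,5) (4,6,2,1,5,7) (4,6,2,1,7,5) (4,7,1,2,5,6) (4,7,1,2,6,5) (4,7,2,1,5,6) (4,7,2,1,6,5) (5,6,1,2,4,7) (5,6,2,1,4,7) (5,7,1,2,4,6) (5,7,2,1,4,6) — 16.
Summing: 8 + 8 + 16 = 32.

32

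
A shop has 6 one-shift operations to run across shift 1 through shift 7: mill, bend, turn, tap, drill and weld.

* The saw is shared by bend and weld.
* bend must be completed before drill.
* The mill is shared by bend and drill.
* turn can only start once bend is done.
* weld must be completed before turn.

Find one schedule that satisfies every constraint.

turn -> shift 3; weld -> shift 2; mill -> shift 1; bend -> shift 1; drill -> shift 2; tap -> shift 1

Checking: bend(shift 1) before drill(shift 2); bend(shift 1) before turn(shift 3); weld(shift 2) before turn(shift 3); bend(shift 1) != drill(shift 2); bend(shift 1) != weld(shift 2).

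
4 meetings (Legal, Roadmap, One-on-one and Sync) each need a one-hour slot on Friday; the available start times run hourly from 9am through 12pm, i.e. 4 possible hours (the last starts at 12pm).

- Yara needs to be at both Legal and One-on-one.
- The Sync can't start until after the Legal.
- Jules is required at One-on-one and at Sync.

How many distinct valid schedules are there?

48

Splitting on Legal: it can be 9am (24), 10am (16), 11am (8). Listing each branch's schedules as (Roadmap, One-on-one, Sync):
Legal=9am: (9am,10am,11am) (9am,10am,12pm) (9am,11am,10am) (9am,11am,12pm) (9am,12pm,10am) (9am,12pm,11am) (10am,10am,11am) (10am,10am,12pm) (10am,11am,10am) (10am,11am,12pm) (10am,12pm,10am) (10am,12pm,11am) (11am,10am,11am) (11am,10am,12pm) (11am,11am,10am) (11am,11am,12pm) (11am,12pm,10am) (11am,12pm,11am) (12pm,10am,11am) (12pm,10am,12pm) (12pm,11am,10am) (12pm,11am,12pm) (12pm,12pm,10am) (12pm,12pm,11am) — 24.
Legal=10am: (9am,9am,11am) (9am,9am,12pm) (9am,11am,12pm) (9am,12pm,11am) (10am,9am,11am) (10am,9am,12pm) (10am,11am,12pm) (10am,12pm,11am) (11am,9am,11am) (11am,9am,12pm) (11am,11am,12pm) (11am,12pm,11am) (12pm,9am,11am) (12pm,9am,12pm) (12pm,11am,12pm) (12pm,12pm,11am) — 16.
Legal=11am: (9am,9am,12pm) (9am,10am,12pm) (10am,9am,12pm) (10am,10am,12pm) (11am,9am,12pm) (11am,10am,12pm) (12pm,9am,12pm) (12pm,10am,12pm) — 8.
Summing: 24 + 16 + 8 = 48.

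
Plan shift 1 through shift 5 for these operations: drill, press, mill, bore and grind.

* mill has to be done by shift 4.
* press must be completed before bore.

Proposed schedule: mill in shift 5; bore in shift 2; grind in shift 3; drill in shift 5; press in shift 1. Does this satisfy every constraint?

mill has to be done by shift 4 — violated.
press must be completed before bore — holds.

No — it violates: mill has to be done by shift 4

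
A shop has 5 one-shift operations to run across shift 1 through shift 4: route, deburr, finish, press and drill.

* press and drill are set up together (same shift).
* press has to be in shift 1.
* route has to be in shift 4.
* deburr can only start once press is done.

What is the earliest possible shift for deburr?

Precedence pushes deburr to at least shift 2.
deburr at shift 2 is achievable: route=shift 4, drill=shift 1, finish=shift 1, deburr=shift 2, press=shift 1.

shift 2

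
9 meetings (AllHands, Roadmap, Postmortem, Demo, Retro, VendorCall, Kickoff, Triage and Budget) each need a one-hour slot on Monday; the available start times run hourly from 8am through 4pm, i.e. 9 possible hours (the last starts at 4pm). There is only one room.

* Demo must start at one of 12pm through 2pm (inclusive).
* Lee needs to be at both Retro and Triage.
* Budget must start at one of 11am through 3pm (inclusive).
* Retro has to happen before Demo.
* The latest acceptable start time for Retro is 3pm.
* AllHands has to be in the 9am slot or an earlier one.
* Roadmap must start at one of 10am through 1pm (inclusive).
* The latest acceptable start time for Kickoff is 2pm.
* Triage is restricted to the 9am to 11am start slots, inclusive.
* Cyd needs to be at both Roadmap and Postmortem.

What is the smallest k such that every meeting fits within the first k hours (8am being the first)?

The precedence chain requires at least 2 distinct hours.
With at most 1 per hour and 9 meetings, at least 9 hours are needed.
Demo can't be placed before 12pm — that is hour 5 counting from 8am — so the schedule must run through at least 5 hours.
9 works (last occupied hour: 4pm): for example Budget -> 1pm, Demo -> 12pm, Kickoff -> 2pm, VendorCall -> 4pm, Roadmap -> 10am, AllHands -> 8am, Postmortem -> 3pm, Triage -> 9am, Retro -> 11am.

9 hours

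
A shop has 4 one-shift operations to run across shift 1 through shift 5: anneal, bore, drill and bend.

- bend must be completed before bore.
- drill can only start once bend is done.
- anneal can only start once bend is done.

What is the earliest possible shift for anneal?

shift 2

Precedence pushes anneal to at least shift 2.
anneal at shift 2 is achievable: drill in shift 2; anneal in shift 2; bore in shift 2; bend in shift 1.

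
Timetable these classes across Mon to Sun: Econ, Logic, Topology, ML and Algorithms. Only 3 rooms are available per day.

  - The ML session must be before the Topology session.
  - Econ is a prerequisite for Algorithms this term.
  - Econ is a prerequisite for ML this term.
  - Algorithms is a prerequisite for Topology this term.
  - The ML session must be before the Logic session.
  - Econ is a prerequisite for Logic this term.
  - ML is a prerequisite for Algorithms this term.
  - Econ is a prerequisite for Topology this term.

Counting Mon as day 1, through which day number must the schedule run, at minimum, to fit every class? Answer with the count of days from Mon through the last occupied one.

4 days

The precedence chain requires at least 4 distinct days.
With at most 3 per day and 5 classes, at least 2 days are needed.
4 works (last occupied day: Thu): for example Econ in Mon, Algorithms in Wed, Logic in Wed, ML in Tue, Topology in Thu.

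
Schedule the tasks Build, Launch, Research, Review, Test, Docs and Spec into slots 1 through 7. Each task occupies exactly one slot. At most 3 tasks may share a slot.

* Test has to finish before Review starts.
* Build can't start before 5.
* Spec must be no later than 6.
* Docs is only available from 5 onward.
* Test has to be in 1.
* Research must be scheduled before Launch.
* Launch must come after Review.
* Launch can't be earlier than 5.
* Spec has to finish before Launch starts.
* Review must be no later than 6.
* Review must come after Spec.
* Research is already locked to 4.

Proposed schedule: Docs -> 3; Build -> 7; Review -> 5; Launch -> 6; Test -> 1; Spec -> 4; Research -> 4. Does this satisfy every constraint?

Docs is only available from 5 onward — violated.
Research must be scheduled before Launch — holds.
Spec must be no later than 6 — holds.
Test has to be in 1 — holds.
Launch can't be earlier than 5 — holds.
At most 3 tasks may share a slot — holds.
Build can't start before 5 — holds.
Launch must come after Review — holds.
Review must come after Spec — holds.
Spec has to finish before Launch starts — holds.
Review must be no later than 6 — holds.
Test has to finish before Review starts — holds.
Research is already locked to 4 — holds.

Invalid. Docs is only available from 5 onward.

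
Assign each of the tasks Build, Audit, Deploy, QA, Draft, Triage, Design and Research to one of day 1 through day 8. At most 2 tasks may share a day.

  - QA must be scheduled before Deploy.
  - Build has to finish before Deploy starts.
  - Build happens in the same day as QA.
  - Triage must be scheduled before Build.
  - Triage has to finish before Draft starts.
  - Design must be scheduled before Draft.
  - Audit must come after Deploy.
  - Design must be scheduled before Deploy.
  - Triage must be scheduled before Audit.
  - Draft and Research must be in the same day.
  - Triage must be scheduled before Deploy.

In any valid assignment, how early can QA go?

QA must be in the same day as Build, which can't be before day 2, so QA is at least day 2; downstream work caps QA at day 6.
QA at day 2 is achievable: Research -> day 5, Draft -> day 5, Audit -> day 4, Triage -> day 1, Deploy -> day 3, Build -> day 2, Design -> day 1, QA -> day 2.

day 2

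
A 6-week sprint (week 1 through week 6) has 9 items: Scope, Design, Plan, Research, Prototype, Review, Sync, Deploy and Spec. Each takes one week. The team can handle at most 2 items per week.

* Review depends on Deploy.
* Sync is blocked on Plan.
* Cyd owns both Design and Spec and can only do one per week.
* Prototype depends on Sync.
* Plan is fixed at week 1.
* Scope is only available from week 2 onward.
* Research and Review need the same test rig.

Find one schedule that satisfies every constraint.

Prototype in week 3; Spec in week 5; Design in week 4; Review in week 3; Plan in week 1; Scope in week 2; Sync in week 2; Deploy in week 1; Research in week 4

Checking: Sync(week 2) before Prototype(week 3); Deploy(week 1) before Review(week 3); Plan(week 1) before Sync(week 2); Research(week 4) != Review(week 3); Design(week 4) != Spec(week 5); Plan=week 1 in [week 1,week 1]; Scope=week 2 in [week 2,week 6]; max 2 per week (cap 2).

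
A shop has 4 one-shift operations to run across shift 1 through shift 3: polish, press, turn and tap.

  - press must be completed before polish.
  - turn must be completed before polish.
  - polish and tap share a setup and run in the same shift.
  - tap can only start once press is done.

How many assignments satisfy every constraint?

5

Splitting on polish: it can be shift 2 (1), shift 3 (4). Listing each branch's schedules as (press, turn, tap) by shift number:
polish=shift 2: (1,1,2) — 1.
polish=shift 3: (1,1,3) (1,2,3) (2,1,3) (2,2,3) — 4.
Summing: 1 + 4 = 5.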